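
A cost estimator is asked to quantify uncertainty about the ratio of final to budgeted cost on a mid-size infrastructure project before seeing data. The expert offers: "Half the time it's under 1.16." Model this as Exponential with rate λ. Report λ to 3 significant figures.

λ ≈ 0.598

Exponential median = ln 2 / λ, so λ = ln 2 / 1.16 = 0.598.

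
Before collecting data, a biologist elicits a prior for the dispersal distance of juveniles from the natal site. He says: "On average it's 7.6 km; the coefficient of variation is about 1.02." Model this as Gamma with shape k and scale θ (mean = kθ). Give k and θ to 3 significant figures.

k ≈ 0.961, θ ≈ 7.91

For Gamma(k, scale θ): mean = kθ, variance = kθ², so CV = 1/√k.
CV = 1.02, hence k = 1/CV² = 0.961.
Then θ = mean/k = 7.6/0.961 = 7.91.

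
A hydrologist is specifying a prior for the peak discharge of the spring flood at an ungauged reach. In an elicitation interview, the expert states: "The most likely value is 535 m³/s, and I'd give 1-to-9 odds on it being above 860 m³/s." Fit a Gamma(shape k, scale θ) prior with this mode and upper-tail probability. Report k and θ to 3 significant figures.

Gamma(k,θ) with k>1 has mode (k−1)θ, so θ = 535/(k−1).
Need P(X < 860) = 0.9 with θ tied to k this way. Start at k = 2, θ = 535: P(X<860) ≈ 0.477.
Too low — raise k to concentrate. Iterating converges to k ≈ 9.34.
Then θ = 535/(9.34−1) ≈ 64.1.

k ≈ 9.34, θ ≈ 64.1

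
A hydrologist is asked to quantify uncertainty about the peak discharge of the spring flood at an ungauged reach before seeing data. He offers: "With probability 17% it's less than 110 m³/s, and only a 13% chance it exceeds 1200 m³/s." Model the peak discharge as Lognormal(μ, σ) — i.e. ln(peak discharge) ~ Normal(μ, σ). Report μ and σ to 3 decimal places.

μ ≈ 5.796, σ ≈ 1.149

If T ~ Lognormal(μ,σ) then ln T ~ Normal(μ,σ), so the p-quantile of ln T is μ + z_p·σ.
ln(110) = 4.7 and ln(1200) = 7.09; z_{0.17} = -0.9542, z_{0.87} = 1.126.
σ = (7.09 − 4.7)/(1.126 − (-0.9542)) = 1.149.
μ = 4.7 − (-0.9542)·1.149 = 5.796.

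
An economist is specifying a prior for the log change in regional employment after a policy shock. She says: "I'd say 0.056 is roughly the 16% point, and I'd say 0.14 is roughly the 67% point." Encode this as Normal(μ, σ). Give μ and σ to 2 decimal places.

μ = 0.11, σ = 0.06

The p-quantile of Normal(μ,σ) is μ + z_p·σ, with z_{0.16} = -0.9945 and z_{0.67} = 0.4399.
Eliminate σ: μ = (z₂·x₁ − z₁·x₂)/(z₂ − z₁) = (0.4399·0.056 − (-0.9945)·0.14)/1.434 = 0.11.
Then σ = (x₂ − x₁)/(z₂ − z₁) = (0.14 − 0.056)/1.434 = 0.06.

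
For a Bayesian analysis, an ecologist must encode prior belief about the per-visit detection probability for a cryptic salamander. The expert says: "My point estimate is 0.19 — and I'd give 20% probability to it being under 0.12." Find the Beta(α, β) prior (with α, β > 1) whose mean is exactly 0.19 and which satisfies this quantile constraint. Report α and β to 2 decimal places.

α ≈ 4.39, β ≈ 18.69

With mean 0.19 fixed, write α = 0.19s, β = 0.81s where s = α+β.
Need P(θ < 0.12) = 0.2 under Beta(0.19s, 0.81s). Normal approximation: (q−m)/√(m(1−m)/s) ≈ z_{0.2} = -0.842, so s ≈ 0.19·0.81·(-0.842)²/(0.12−0.19)² = 22.2.
At s = 22.2: P(θ<0.12) ≈ 0.206. Adjusting to match 0.2 gives s ≈ 23.08.
So α = 0.19·23.08 ≈ 4.39, β = 0.81·23.08 ≈ 18.69.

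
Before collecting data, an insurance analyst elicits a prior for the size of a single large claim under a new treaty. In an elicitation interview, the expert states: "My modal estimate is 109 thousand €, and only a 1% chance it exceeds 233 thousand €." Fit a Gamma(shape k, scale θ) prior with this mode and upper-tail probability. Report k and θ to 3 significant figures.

k ≈ 9.4, θ ≈ 13

Gamma(k,θ) with k>1 has mode (k−1)θ, so θ = 109/(k−1).
Need P(X < 233) = 0.99 with θ tied to k this way. Start at k = 2, θ = 109: P(X<233) ≈ 0.630.
Too low — raise k to concentrate. Iterating converges to k ≈ 9.4.
Then θ = 109/(9.4−1) ≈ 13.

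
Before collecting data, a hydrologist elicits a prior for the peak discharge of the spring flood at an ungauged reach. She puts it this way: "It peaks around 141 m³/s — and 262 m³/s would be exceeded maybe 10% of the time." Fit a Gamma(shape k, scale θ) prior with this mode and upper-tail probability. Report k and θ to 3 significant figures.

Gamma(k,θ) with k>1 has mode (k−1)θ, so θ = 141/(k−1).
Need P(X < 262) = 0.9 with θ tied to k this way. Start at k = 2, θ = 141: P(X<262) ≈ 0.554.
Too low — raise k to concentrate. Iterating converges to k ≈ 5.97.
Then θ = 141/(5.97−1) ≈ 28.4.

k ≈ 5.97, θ ≈ 28.4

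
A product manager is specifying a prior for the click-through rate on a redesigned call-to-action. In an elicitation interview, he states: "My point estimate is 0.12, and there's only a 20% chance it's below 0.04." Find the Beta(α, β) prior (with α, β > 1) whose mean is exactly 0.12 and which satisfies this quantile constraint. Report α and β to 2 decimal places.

With mean 0.12 fixed, write α = 0.12s, β = 0.88s where s = α+β.
Need P(θ < 0.04) = 0.2 under Beta(0.12s, 0.88s). Normal approximation: (q−m)/√(m(1−m)/s) ≈ z_{0.2} = -0.842, so s ≈ 0.12·0.88·(-0.842)²/(0.04−0.12)² = 11.7.
At s = 11.7: P(θ<0.04) ≈ 0.192. Adjusting to match 0.2 gives s ≈ 11.19.
So α = 0.12·11.19 ≈ 1.34, β = 0.88·11.19 ≈ 9.85.

α ≈ 1.34, β ≈ 9.85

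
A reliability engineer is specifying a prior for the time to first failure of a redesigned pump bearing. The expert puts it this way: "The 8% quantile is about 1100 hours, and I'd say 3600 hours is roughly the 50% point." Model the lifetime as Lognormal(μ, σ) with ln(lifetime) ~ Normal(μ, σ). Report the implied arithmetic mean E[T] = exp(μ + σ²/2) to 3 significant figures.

E[T] ≈ 5140 hours

If T ~ Lognormal(μ,σ) then ln T ~ Normal(μ,σ), so the p-quantile of ln T is μ + z_p·σ.
ln(1100) = 7.003 and ln(3600) = 8.189; z_{0.08} = -1.405, z_{0.5} = 0.
σ = (8.189 − 7.003)/(0 − (-1.405)) = 0.844.
μ = 7.003 − (-1.405)·0.844 = 8.189.
E[T] = exp(μ + σ²/2) = exp(8.189 + 0.3560) = 5140 hours.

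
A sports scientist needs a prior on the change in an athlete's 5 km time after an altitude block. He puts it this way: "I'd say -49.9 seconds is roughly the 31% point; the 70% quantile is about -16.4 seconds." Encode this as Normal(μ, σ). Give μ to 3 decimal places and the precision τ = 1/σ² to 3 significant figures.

μ = -33.619, τ = 0.000928

For Normal(μ,σ), the p-quantile is μ + z_p·σ. Here z_{0.31} = -0.4959, z_{0.7} = 0.5244.
So -49.9 = μ − 0.4959σ and -16.4 = μ + 0.5244σ.
Subtracting: σ = (-16.4 − -49.9)/(0.5244 − (-0.4959)) = 32.835.
Then μ = -49.9 − (-0.4959)·32.835 = -33.619.
Precision τ = 1/σ² = 1/32.84² = 0.000928.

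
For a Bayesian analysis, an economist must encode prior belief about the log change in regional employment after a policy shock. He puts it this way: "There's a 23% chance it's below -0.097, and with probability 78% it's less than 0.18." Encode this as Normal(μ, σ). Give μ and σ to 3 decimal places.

The p-quantile of Normal(μ,σ) is μ + z_p·σ, with z_{0.23} = -0.7388 and z_{0.78} = 0.7722.
Eliminate σ: μ = (z₂·x₁ − z₁·x₂)/(z₂ − z₁) = (0.7722·-0.097 − (-0.7388)·0.18)/1.511 = 0.038.
Then σ = (x₂ − x₁)/(z₂ − z₁) = (0.18 − -0.097)/1.511 = 0.183.

μ = 0.038, σ = 0.183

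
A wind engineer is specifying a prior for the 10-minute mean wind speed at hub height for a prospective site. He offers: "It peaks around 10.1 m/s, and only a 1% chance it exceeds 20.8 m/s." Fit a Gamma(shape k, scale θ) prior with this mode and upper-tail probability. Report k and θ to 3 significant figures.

k ≈ 10.4, θ ≈ 1.08

Gamma(k,θ) with k>1 has mode (k−1)θ, so θ = 10.1/(k−1).
Need P(X < 20.8) = 0.99 with θ tied to k this way. Start at k = 2, θ = 10.1: P(X<20.8) ≈ 0.610.
Too low — raise k to concentrate. Iterating converges to k ≈ 10.4.
Then θ = 10.1/(10.4−1) ≈ 1.08.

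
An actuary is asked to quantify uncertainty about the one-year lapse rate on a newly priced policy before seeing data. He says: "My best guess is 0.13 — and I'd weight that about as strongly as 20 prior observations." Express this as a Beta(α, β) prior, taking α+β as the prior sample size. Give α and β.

α = 2.6, β = 17.4

Under the effective-sample-size interpretation, Beta(α, β) has prior mean α/(α+β) and prior sample size α+β.
So α+β = 20 and α/(α+β) = 0.13, giving α = 0.13·20 = 2.6 and β = 20 − 2.6 = 17.4.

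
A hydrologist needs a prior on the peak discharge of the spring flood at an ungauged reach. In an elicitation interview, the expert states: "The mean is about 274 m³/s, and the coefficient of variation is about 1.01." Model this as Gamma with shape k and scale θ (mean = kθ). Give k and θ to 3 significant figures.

k ≈ 0.98, θ ≈ 280

For Gamma(k, scale θ): mean = kθ, variance = kθ², so CV = 1/√k.
CV = 1.01, hence k = 1/CV² = 0.98.
Then θ = mean/k = 274/0.98 = 280.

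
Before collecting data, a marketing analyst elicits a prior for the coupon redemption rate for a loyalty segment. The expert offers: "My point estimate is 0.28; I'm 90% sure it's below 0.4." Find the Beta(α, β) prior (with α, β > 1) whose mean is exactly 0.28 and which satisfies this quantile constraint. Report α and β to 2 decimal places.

α ≈ 6.73, β ≈ 17.31

With mean 0.28 fixed, write α = 0.28s, β = 0.72s where s = α+β.
Need P(θ < 0.4) = 0.9 under Beta(0.28s, 0.72s). Normal approximation: (q−m)/√(m(1−m)/s) ≈ z_{0.9} = 1.28, so s ≈ 0.28·0.72·(1.28)²/(0.4−0.28)² = 23.0.
At s = 23.0: P(θ<0.4) ≈ 0.895. Adjusting to match 0.9 gives s ≈ 24.04.
So α = 0.28·24.04 ≈ 6.73, β = 0.72·24.04 ≈ 17.31.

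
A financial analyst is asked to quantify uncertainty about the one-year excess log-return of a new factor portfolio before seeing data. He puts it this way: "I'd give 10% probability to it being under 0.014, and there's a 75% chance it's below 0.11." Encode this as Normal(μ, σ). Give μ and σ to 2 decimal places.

For Normal(μ,σ), the p-quantile is μ + z_p·σ. Here z_{0.1} = -1.282, z_{0.75} = 0.6745.
So 0.014 = μ − 1.282σ and 0.11 = μ + 0.6745σ.
Subtracting: σ = (0.11 − 0.014)/(0.6745 − (-1.282)) = 0.05.
Then μ = 0.014 − (-1.282)·0.05 = 0.08.

μ = 0.08, σ = 0.05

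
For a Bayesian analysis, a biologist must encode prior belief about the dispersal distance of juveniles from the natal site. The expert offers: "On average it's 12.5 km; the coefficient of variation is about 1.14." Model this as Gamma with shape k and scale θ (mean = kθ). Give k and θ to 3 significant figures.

For Gamma(k, scale θ): mean = kθ, variance = kθ², so CV = 1/√k.
CV = 1.14, hence k = 1/CV² = 0.769.
Then θ = mean/k = 12.5/0.769 = 16.2.

k ≈ 0.769, θ ≈ 16.2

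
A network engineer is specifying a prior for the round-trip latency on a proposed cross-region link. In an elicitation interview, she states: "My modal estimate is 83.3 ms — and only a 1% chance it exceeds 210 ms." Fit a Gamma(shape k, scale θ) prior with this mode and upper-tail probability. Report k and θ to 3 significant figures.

k ≈ 6.48, θ ≈ 15.2

Gamma(k,θ) with k>1 has mode (k−1)θ, so θ = 83.3/(k−1).
Need P(X < 210) = 0.99 with θ tied to k this way. Start at k = 2, θ = 83.3: P(X<210) ≈ 0.717.
Too low — raise k to concentrate. Iterating converges to k ≈ 6.48.
Then θ = 83.3/(6.48−1) ≈ 15.2.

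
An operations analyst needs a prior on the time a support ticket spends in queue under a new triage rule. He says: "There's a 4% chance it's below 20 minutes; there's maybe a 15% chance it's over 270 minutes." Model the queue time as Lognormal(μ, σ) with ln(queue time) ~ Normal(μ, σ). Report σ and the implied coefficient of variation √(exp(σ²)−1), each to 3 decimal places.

σ ≈ 0.934, CV ≈ 1.180

If T ~ Lognormal(μ,σ) then ln T ~ Normal(μ,σ), so the p-quantile of ln T is μ + z_p·σ.
ln(20) = 2.996 and ln(270) = 5.598; z_{0.04} = -1.751, z_{0.85} = 1.036.
σ = (5.598 − 2.996)/(1.036 − (-1.751)) = 0.934.
μ = 2.996 − (-1.751)·0.934 = 4.631.
CV = √(exp(σ²)−1) = √(exp(0.8720)−1) = 1.180.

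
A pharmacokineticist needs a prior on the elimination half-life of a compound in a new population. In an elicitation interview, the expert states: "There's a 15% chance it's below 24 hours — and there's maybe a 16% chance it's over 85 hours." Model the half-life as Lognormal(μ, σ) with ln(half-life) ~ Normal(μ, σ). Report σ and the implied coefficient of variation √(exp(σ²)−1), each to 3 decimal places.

If T ~ Lognormal(μ,σ) then ln T ~ Normal(μ,σ), so the p-quantile of ln T is μ + z_p·σ.
ln(24) = 3.178 and ln(85) = 4.443; z_{0.15} = -1.036, z_{0.84} = 0.9945.
σ = (4.443 − 3.178)/(0.9945 − (-1.036)) = 0.623.
μ = 3.178 − (-1.036)·0.623 = 3.823.
CV = √(exp(σ²)−1) = √(exp(0.3877)−1) = 0.688.

σ ≈ 0.623, CV ≈ 0.688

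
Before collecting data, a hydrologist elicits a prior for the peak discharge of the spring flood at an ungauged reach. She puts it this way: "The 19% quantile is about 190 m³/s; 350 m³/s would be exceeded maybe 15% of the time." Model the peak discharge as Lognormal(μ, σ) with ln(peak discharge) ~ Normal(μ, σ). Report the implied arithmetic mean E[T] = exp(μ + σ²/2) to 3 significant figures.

If T ~ Lognormal(μ,σ) then ln T ~ Normal(μ,σ), so the p-quantile of ln T is μ + z_p·σ.
ln(190) = 5.247 and ln(350) = 5.858; z_{0.19} = -0.8779, z_{0.85} = 1.036.
σ = (5.858 − 5.247)/(1.036 − (-0.8779)) = 0.319.
μ = 5.247 − (-0.8779)·0.319 = 5.527.
E[T] = exp(μ + σ²/2) = exp(5.527 + 0.0509) = 265 m³/s.

E[T] ≈ 265 m³/s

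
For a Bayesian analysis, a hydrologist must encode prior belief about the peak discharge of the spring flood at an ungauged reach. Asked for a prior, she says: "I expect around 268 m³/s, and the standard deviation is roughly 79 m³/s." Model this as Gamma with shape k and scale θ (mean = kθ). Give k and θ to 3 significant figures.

For Gamma(k, scale θ): mean = kθ, variance = kθ², so CV = 1/√k.
CV = SD/mean = 79/268 = 0.2948, hence k = 1/CV² = 11.5.
Then θ = mean/k = 268/11.5 = 23.3.

k ≈ 11.5, θ ≈ 23.3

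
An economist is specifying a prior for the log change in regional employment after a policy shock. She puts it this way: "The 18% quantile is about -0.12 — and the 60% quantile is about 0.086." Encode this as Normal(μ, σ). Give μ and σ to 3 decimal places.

μ = 0.041, σ = 0.176

The p-quantile of Normal(μ,σ) is μ + z_p·σ, with z_{0.18} = -0.9154 and z_{0.6} = 0.2533.
Eliminate σ: μ = (z₂·x₁ − z₁·x₂)/(z₂ − z₁) = (0.2533·-0.12 − (-0.9154)·0.086)/1.169 = 0.041.
Then σ = (x₂ − x₁)/(z₂ − z₁) = (0.086 − -0.12)/1.169 = 0.176.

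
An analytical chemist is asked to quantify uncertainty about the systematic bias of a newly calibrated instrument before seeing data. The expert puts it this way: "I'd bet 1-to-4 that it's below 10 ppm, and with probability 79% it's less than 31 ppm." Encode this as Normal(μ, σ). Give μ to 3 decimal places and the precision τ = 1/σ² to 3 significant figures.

The p-quantile of Normal(μ,σ) is μ + z_p·σ, with z_{0.2} = -0.8416 and z_{0.79} = 0.8064.
Eliminate σ: μ = (z₂·x₁ − z₁·x₂)/(z₂ − z₁) = (0.8064·10 − (-0.8416)·31)/1.648 = 20.724.
Then σ = (x₂ − x₁)/(z₂ − z₁) = (31 − 10)/1.648 = 12.742.
Precision τ = 1/σ² = 1/12.74² = 0.00616.

μ = 20.724, τ = 0.00616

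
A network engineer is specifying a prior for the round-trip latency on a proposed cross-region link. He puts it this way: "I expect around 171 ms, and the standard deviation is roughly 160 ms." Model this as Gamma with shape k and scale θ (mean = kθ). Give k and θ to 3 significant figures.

k ≈ 1.14, θ ≈ 150

For Gamma(k, scale θ): mean = kθ, variance = kθ², so CV = 1/√k.
CV = SD/mean = 160/171 = 0.9357, hence k = 1/CV² = 1.14.
Then θ = mean/k = 171/1.14 = 150.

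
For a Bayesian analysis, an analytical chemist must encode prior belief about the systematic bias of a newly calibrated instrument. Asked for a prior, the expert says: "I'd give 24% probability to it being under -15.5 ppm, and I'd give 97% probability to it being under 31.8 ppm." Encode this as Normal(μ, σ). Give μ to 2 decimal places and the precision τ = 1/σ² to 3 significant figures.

For Normal(μ,σ), the p-quantile is μ + z_p·σ. Here z_{0.24} = -0.7063, z_{0.97} = 1.881.
So -15.5 = μ − 0.7063σ and 31.8 = μ + 1.881σ.
Subtracting: σ = (31.8 − -15.5)/(1.881 − (-0.7063)) = 18.28.
Then μ = -15.5 − (-0.7063)·18.28 = -2.59.
Precision τ = 1/σ² = 1/18.28² = 0.00299.

μ = -2.59, τ = 0.00299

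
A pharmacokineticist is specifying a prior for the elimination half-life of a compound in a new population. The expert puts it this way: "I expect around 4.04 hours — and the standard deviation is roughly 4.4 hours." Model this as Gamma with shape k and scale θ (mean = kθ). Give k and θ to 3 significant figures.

k ≈ 0.843, θ ≈ 4.79

For Gamma(k, scale θ): mean = kθ, variance = kθ², so CV = 1/√k.
CV = SD/mean = 4.4/4.04 = 1.089, hence k = 1/CV² = 0.843.
Then θ = mean/k = 4.04/0.843 = 4.79.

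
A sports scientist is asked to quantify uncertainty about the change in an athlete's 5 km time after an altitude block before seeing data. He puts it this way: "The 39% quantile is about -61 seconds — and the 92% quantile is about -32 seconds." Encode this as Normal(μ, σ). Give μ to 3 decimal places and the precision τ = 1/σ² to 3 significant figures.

The p-quantile of Normal(μ,σ) is μ + z_p·σ, with z_{0.39} = -0.2793 and z_{0.92} = 1.405.
Eliminate σ: μ = (z₂·x₁ − z₁·x₂)/(z₂ − z₁) = (1.405·-61 − (-0.2793)·-32)/1.684 = -56.191.
Then σ = (x₂ − x₁)/(z₂ − z₁) = (-32 − -61)/1.684 = 17.217.
Precision τ = 1/σ² = 1/17.22² = 0.00337.

μ = -56.191, τ = 0.00337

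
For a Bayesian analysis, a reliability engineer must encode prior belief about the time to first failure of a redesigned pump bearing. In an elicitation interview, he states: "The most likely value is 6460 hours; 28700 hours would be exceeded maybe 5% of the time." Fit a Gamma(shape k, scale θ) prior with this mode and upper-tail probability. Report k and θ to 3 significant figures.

k ≈ 2.11, θ ≈ 5840

Gamma(k,θ) with k>1 has mode (k−1)θ, so θ = 6460/(k−1).
Need P(X < 28700) = 0.95 with θ tied to k this way. Start at k = 2, θ = 6460: P(X<28700) ≈ 0.936.
Too low — raise k to concentrate. Iterating converges to k ≈ 2.11.
Then θ = 6460/(2.11−1) ≈ 5840.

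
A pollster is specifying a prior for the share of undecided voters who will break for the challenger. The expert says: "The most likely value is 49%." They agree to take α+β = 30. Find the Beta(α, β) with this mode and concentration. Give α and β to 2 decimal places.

α = 14.72, β = 15.28

For α,β > 1 the Beta mode is (α−1)/(α+β−2). With α+β = 30, the mode is (α−1)/28.
Set (α−1)/28 = 0.49 → α = 1 + 0.49·28 = 14.72.
β = 30 − α = 15.28.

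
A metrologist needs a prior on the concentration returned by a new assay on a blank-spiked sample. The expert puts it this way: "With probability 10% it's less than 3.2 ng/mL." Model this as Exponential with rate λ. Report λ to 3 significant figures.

λ ≈ 0.0329

P(T < 3.2) = 1 − e^(−λ·3.2) = 0.1, so λ = −ln(1−0.1)/3.2 = −ln(0.9)/3.2 = 0.0329.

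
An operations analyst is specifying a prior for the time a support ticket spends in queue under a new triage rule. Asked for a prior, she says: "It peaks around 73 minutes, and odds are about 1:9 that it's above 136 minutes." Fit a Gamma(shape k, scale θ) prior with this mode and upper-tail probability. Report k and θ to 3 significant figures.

k ≈ 5.93, θ ≈ 14.8

Gamma(k,θ) with k>1 has mode (k−1)θ, so θ = 73/(k−1).
Need P(X < 136) = 0.9 with θ tied to k this way. Start at k = 2, θ = 73: P(X<136) ≈ 0.556.
Too low — raise k to concentrate. Iterating converges to k ≈ 5.93.
Then θ = 73/(5.93−1) ≈ 14.8.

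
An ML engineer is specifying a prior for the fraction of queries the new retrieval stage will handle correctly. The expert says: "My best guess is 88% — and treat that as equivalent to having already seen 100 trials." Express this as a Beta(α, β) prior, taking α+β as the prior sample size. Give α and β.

Under the effective-sample-size interpretation, Beta(α, β) has prior mean α/(α+β) and prior sample size α+β.
So α+β = 100 and α/(α+β) = 0.88, giving α = 0.88·100 = 88 and β = 100 − 88 = 12.

α = 88, β = 12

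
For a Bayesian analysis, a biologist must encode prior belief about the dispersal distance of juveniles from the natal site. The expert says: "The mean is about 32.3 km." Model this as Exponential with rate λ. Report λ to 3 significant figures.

Exponential mean = 1/λ, so λ = 1/32.3 = 0.031.

λ ≈ 0.031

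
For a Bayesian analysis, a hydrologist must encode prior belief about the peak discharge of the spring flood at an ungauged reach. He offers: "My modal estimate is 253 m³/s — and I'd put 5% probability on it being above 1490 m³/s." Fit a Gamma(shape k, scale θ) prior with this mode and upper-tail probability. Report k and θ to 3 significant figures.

k ≈ 1.73, θ ≈ 347

Gamma(k,θ) with k>1 has mode (k−1)θ, so θ = 253/(k−1).
Need P(X < 1490) = 0.95 with θ tied to k this way. Start at k = 2, θ = 253: P(X<1490) ≈ 0.981.
Too high — lower k to spread out. Iterating converges to k ≈ 1.73.
Then θ = 253/(1.73−1) ≈ 347.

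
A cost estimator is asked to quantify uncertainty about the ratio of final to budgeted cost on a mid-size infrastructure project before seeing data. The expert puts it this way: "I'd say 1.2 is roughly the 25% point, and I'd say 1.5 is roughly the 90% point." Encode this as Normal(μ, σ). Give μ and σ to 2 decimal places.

μ = 1.30, σ = 0.15

For Normal(μ,σ), the p-quantile is μ + z_p·σ. Here z_{0.25} = -0.6745, z_{0.9} = 1.282.
So 1.2 = μ − 0.6745σ and 1.5 = μ + 1.282σ.
Subtracting: σ = (1.5 − 1.2)/(1.282 − (-0.6745)) = 0.15.
Then μ = 1.2 − (-0.6745)·0.15 = 1.30.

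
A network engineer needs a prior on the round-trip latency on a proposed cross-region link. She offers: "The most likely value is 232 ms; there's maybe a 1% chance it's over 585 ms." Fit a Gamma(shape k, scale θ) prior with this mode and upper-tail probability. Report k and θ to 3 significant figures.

k ≈ 6.48, θ ≈ 42.4

Gamma(k,θ) with k>1 has mode (k−1)θ, so θ = 232/(k−1).
Need P(X < 585) = 0.99 with θ tied to k this way. Start at k = 2, θ = 232: P(X<585) ≈ 0.717.
Too low — raise k to concentrate. Iterating converges to k ≈ 6.48.
Then θ = 232/(6.48−1) ≈ 42.4.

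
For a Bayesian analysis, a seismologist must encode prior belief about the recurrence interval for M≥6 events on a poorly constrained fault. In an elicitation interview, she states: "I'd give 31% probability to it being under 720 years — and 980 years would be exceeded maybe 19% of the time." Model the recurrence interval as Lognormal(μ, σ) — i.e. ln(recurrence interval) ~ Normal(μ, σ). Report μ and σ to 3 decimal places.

μ ≈ 6.691, σ ≈ 0.224

If T ~ Lognormal(μ,σ) then ln T ~ Normal(μ,σ), so the p-quantile of ln T is μ + z_p·σ.
ln(720) = 6.579 and ln(980) = 6.888; z_{0.31} = -0.4959, z_{0.81} = 0.8779.
σ = (6.888 − 6.579)/(0.8779 − (-0.4959)) = 0.224.
μ = 6.579 − (-0.4959)·0.224 = 6.691.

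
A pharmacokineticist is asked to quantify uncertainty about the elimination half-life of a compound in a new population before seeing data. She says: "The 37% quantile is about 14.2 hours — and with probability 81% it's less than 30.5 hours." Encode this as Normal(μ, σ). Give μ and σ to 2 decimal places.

The p-quantile of Normal(μ,σ) is μ + z_p·σ, with z_{0.37} = -0.3319 and z_{0.81} = 0.8779.
Eliminate σ: μ = (z₂·x₁ − z₁·x₂)/(z₂ − z₁) = (0.8779·14.2 − (-0.3319)·30.5)/1.21 = 18.67.
Then σ = (x₂ − x₁)/(z₂ − z₁) = (30.5 − 14.2)/1.21 = 13.47.

μ = 18.67, σ = 13.47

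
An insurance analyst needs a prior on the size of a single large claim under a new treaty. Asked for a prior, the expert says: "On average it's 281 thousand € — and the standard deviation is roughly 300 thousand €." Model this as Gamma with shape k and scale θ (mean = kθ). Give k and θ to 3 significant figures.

For Gamma(k, scale θ): mean = kθ, variance = kθ², so CV = 1/√k.
CV = SD/mean = 300/281 = 1.068, hence k = 1/CV² = 0.877.
Then θ = mean/k = 281/0.877 = 320.

k ≈ 0.877, θ ≈ 320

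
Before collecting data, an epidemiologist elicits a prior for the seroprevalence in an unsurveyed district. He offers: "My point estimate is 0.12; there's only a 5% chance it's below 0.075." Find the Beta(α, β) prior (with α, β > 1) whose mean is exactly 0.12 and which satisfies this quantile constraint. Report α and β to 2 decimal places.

With mean 0.12 fixed, write α = 0.12s, β = 0.88s where s = α+β.
Need P(θ < 0.075) = 0.05 under Beta(0.12s, 0.88s). Normal approximation: (q−m)/√(m(1−m)/s) ≈ z_{0.05} = -1.64, so s ≈ 0.12·0.88·(-1.64)²/(0.075−0.12)² = 141.1.
At s = 141.1: P(θ<0.075) ≈ 0.035. Adjusting to match 0.05 gives s ≈ 118.52.
So α = 0.12·118.52 ≈ 14.22, β = 0.88·118.52 ≈ 104.30.

α ≈ 14.22, β ≈ 104.30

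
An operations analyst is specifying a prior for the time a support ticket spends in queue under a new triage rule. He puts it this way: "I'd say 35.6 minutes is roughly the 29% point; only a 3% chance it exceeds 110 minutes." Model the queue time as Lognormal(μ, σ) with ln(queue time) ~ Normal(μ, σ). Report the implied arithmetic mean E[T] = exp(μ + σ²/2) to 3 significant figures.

E[T] ≈ 51.2 minutes

If T ~ Lognormal(μ,σ) then ln T ~ Normal(μ,σ), so the p-quantile of ln T is μ + z_p·σ.
ln(35.6) = 3.572 and ln(110) = 4.7; z_{0.29} = -0.5534, z_{0.97} = 1.881.
σ = (4.7 − 3.572)/(1.881 − (-0.5534)) = 0.463.
μ = 3.572 − (-0.5534)·0.463 = 3.829.
E[T] = exp(μ + σ²/2) = exp(3.829 + 0.1074) = 51.2 minutes.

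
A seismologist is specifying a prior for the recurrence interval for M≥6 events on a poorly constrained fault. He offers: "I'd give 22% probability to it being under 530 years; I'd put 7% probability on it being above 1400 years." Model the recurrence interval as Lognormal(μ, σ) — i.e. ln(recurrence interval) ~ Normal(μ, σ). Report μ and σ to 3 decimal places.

If T ~ Lognormal(μ,σ) then ln T ~ Normal(μ,σ), so the p-quantile of ln T is μ + z_p·σ.
ln(530) = 6.273 and ln(1400) = 7.244; z_{0.22} = -0.7722, z_{0.93} = 1.476.
σ = (7.244 − 6.273)/(1.476 − (-0.7722)) = 0.432.
μ = 6.273 − (-0.7722)·0.432 = 6.607.

μ ≈ 6.607, σ ≈ 0.432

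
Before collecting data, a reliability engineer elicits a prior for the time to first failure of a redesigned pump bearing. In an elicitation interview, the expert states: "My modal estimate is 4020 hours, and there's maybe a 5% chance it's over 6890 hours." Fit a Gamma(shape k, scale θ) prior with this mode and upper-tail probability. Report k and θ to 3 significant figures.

k ≈ 10.6, θ ≈ 418

Gamma(k,θ) with k>1 has mode (k−1)θ, so θ = 4020/(k−1).
Need P(X < 6890) = 0.95 with θ tied to k this way. Start at k = 2, θ = 4020: P(X<6890) ≈ 0.511.
Too low — raise k to concentrate. Iterating converges to k ≈ 10.6.
Then θ = 4020/(10.6−1) ≈ 418.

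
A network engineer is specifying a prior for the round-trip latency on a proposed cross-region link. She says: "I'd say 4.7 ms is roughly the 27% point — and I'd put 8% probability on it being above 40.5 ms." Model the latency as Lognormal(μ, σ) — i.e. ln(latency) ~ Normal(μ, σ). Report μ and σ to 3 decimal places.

If T ~ Lognormal(μ,σ) then ln T ~ Normal(μ,σ), so the p-quantile of ln T is μ + z_p·σ.
ln(4.7) = 1.548 and ln(40.5) = 3.701; z_{0.27} = -0.6128, z_{0.92} = 1.405.
σ = (3.701 − 1.548)/(1.405 − (-0.6128)) = 1.067.
μ = 1.548 − (-0.6128)·1.067 = 2.202.

μ ≈ 2.202, σ ≈ 1.067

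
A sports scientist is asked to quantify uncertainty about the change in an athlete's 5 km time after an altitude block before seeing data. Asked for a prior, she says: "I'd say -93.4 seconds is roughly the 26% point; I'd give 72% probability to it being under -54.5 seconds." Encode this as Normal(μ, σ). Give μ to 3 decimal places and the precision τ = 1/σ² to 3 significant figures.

μ = -72.990, τ = 0.000994

For Normal(μ,σ), the p-quantile is μ + z_p·σ. Here z_{0.26} = -0.6433, z_{0.72} = 0.5828.
So -93.4 = μ − 0.6433σ and -54.5 = μ + 0.5828σ.
Subtracting: σ = (-54.5 − -93.4)/(0.5828 − (-0.6433)) = 31.724.
Then μ = -93.4 − (-0.6433)·31.724 = -72.990.
Precision τ = 1/σ² = 1/31.72² = 0.000994.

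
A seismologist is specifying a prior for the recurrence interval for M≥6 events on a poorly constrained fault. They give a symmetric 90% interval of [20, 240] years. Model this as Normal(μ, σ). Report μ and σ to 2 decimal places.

A symmetric 90% interval runs μ ± z·σ with z = 1.645.
Half-width = 110, so σ = 110/1.645 = 66.88.
μ is the interval midpoint, 130.00.

μ = 130.00, σ = 66.88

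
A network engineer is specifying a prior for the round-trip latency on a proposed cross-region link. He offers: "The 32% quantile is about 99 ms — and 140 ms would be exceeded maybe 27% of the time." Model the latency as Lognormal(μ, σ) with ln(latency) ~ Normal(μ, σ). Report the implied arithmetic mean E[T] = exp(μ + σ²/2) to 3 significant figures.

If T ~ Lognormal(μ,σ) then ln T ~ Normal(μ,σ), so the p-quantile of ln T is μ + z_p·σ.
ln(99) = 4.595 and ln(140) = 4.942; z_{0.32} = -0.4677, z_{0.73} = 0.6128.
σ = (4.942 − 4.595)/(0.6128 − (-0.4677)) = 0.321.
μ = 4.595 − (-0.4677)·0.321 = 4.745.
E[T] = exp(μ + σ²/2) = exp(4.745 + 0.0514) = 121 ms.

E[T] ≈ 121 ms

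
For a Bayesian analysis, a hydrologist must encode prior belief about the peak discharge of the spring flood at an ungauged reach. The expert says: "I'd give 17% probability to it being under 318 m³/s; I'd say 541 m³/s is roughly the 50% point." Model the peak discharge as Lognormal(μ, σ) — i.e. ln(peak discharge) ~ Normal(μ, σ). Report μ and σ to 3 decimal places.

μ ≈ 6.293, σ ≈ 0.557

If T ~ Lognormal(μ,σ) then ln T ~ Normal(μ,σ), so the p-quantile of ln T is μ + z_p·σ.
ln(318) = 5.762 and ln(541) = 6.293; z_{0.17} = -0.9542, z_{0.5} = 0.
σ = (6.293 − 5.762)/(0 − (-0.9542)) = 0.557.
μ = 5.762 − (-0.9542)·0.557 = 6.293.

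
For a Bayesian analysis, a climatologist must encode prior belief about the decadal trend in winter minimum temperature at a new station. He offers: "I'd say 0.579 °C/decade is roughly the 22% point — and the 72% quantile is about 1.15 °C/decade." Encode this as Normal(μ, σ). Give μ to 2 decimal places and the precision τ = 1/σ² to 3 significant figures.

μ = 0.90, τ = 5.63

The p-quantile of Normal(μ,σ) is μ + z_p·σ, with z_{0.22} = -0.7722 and z_{0.72} = 0.5828.
Eliminate σ: μ = (z₂·x₁ − z₁·x₂)/(z₂ − z₁) = (0.5828·0.579 − (-0.7722)·1.15)/1.355 = 0.90.
Then σ = (x₂ − x₁)/(z₂ − z₁) = (1.15 − 0.579)/1.355 = 0.42.
Precision τ = 1/σ² = 1/0.4214² = 5.63.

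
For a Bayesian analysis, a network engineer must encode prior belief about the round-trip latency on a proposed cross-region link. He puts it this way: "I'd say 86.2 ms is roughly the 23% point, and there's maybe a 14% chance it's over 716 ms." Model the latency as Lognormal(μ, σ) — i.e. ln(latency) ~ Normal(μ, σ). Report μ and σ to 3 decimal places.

μ ≈ 5.316, σ ≈ 1.164

If T ~ Lognormal(μ,σ) then ln T ~ Normal(μ,σ), so the p-quantile of ln T is μ + z_p·σ.
ln(86.2) = 4.457 and ln(716) = 6.574; z_{0.23} = -0.7388, z_{0.86} = 1.08.
σ = (6.574 − 4.457)/(1.08 − (-0.7388)) = 1.164.
μ = 4.457 − (-0.7388)·1.164 = 5.316.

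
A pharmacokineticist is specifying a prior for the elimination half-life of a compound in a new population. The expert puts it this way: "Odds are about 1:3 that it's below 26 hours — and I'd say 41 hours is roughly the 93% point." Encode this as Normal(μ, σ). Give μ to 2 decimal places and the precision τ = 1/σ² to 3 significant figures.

μ = 30.71, τ = 0.0205

For Normal(μ,σ), the p-quantile is μ + z_p·σ. Here z_{0.25} = -0.6745, z_{0.93} = 1.476.
So 26 = μ − 0.6745σ and 41 = μ + 1.476σ.
Subtracting: σ = (41 − 26)/(1.476 − (-0.6745)) = 6.98.
Then μ = 26 − (-0.6745)·6.98 = 30.71.
Precision τ = 1/σ² = 1/6.976² = 0.0205.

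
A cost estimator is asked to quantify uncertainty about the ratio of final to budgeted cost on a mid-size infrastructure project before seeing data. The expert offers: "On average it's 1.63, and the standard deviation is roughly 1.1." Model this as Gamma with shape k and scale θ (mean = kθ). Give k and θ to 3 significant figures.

For Gamma(k, scale θ): mean = kθ, variance = kθ², so CV = 1/√k.
CV = SD/mean = 1.1/1.63 = 0.6748, hence k = 1/CV² = 2.2.
Then θ = mean/k = 1.63/2.2 = 0.742.

k ≈ 2.2, θ ≈ 0.742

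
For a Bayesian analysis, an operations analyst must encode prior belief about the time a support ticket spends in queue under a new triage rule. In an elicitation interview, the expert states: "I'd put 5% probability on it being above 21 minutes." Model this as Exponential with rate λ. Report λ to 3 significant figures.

P(T > 21.0) = e^(−λ·21.0) = 0.05, so λ = −ln(0.05)/21.0 = 0.143.

λ ≈ 0.143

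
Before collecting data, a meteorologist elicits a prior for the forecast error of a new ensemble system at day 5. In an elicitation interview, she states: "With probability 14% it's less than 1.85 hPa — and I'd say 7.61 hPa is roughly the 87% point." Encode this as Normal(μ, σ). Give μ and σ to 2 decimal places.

μ = 4.67, σ = 2.61

For Normal(μ,σ), the p-quantile is μ + z_p·σ. Here z_{0.14} = -1.08, z_{0.87} = 1.126.
So 1.85 = μ − 1.08σ and 7.61 = μ + 1.126σ.
Subtracting: σ = (7.61 − 1.85)/(1.126 − (-1.08)) = 2.61.
Then μ = 1.85 − (-1.08)·2.61 = 4.67.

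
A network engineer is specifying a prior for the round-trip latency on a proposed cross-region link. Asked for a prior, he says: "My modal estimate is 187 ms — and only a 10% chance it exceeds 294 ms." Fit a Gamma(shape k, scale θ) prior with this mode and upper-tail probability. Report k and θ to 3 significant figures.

k ≈ 10.2, θ ≈ 20.4

Gamma(k,θ) with k>1 has mode (k−1)θ, so θ = 187/(k−1).
Need P(X < 294) = 0.9 with θ tied to k this way. Start at k = 2, θ = 187: P(X<294) ≈ 0.466.
Too low — raise k to concentrate. Iterating converges to k ≈ 10.2.
Then θ = 187/(10.2−1) ≈ 20.4.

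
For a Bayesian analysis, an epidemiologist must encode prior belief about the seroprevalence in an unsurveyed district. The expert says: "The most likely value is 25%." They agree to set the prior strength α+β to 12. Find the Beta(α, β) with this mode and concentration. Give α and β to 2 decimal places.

α = 3.50, β = 8.50

For α,β > 1 the Beta mode is (α−1)/(α+β−2). With α+β = 12, the mode is (α−1)/10.
Set (α−1)/10 = 0.25 → α = 1 + 0.25·10 = 3.50.
β = 12 − α = 8.50.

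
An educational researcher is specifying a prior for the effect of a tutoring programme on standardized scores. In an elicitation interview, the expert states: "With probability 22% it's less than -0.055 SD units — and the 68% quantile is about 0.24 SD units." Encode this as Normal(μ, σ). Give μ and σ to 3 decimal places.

For Normal(μ,σ), the p-quantile is μ + z_p·σ. Here z_{0.22} = -0.7722, z_{0.68} = 0.4677.
So -0.055 = μ − 0.7722σ and 0.24 = μ + 0.4677σ.
Subtracting: σ = (0.24 − -0.055)/(0.4677 − (-0.7722)) = 0.238.
Then μ = -0.055 − (-0.7722)·0.238 = 0.129.

μ = 0.129, σ = 0.238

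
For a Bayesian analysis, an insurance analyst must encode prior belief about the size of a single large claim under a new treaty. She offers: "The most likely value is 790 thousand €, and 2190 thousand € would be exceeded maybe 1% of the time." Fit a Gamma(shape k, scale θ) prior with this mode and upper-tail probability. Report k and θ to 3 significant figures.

Gamma(k,θ) with k>1 has mode (k−1)θ, so θ = 790/(k−1).
Need P(X < 2190) = 0.99 with θ tied to k this way. Start at k = 2, θ = 790: P(X<2190) ≈ 0.764.
Too low — raise k to concentrate. Iterating converges to k ≈ 5.41.
Then θ = 790/(5.41−1) ≈ 179.

k ≈ 5.41, θ ≈ 179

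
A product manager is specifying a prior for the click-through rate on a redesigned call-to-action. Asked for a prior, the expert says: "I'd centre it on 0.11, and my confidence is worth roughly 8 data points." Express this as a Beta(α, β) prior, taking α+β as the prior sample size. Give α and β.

α = 0.88, β = 7.12

Under the effective-sample-size interpretation, Beta(α, β) has prior mean α/(α+β) and prior sample size α+β.
So α+β = 8 and α/(α+β) = 0.11, giving α = 0.11·8 = 0.88 and β = 8 − 0.88 = 7.12.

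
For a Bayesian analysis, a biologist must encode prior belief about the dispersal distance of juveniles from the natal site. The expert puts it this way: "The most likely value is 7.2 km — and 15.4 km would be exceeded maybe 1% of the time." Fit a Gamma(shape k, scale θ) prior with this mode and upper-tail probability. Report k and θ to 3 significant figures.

Gamma(k,θ) with k>1 has mode (k−1)θ, so θ = 7.2/(k−1).
Need P(X < 15.4) = 0.99 with θ tied to k this way. Start at k = 2, θ = 7.2: P(X<15.4) ≈ 0.630.
Too low — raise k to concentrate. Iterating converges to k ≈ 9.39.
Then θ = 7.2/(9.39−1) ≈ 0.858.

k ≈ 9.39, θ ≈ 0.858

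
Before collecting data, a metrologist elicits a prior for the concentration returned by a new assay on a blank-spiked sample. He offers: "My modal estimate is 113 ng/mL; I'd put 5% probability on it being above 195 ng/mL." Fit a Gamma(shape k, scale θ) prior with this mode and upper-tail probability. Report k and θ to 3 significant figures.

k ≈ 10.4, θ ≈ 12.1

Gamma(k,θ) with k>1 has mode (k−1)θ, so θ = 113/(k−1).
Need P(X < 195) = 0.95 with θ tied to k this way. Start at k = 2, θ = 113: P(X<195) ≈ 0.515.
Too low — raise k to concentrate. Iterating converges to k ≈ 10.4.
Then θ = 113/(10.4−1) ≈ 12.1.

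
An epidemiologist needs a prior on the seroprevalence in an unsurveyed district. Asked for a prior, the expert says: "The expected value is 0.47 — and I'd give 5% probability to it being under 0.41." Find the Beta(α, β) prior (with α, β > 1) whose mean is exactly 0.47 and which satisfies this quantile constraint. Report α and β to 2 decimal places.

With mean 0.47 fixed, write α = 0.47s, β = 0.53s where s = α+β.
Need P(θ < 0.41) = 0.05 under Beta(0.47s, 0.53s). Normal approximation: (q−m)/√(m(1−m)/s) ≈ z_{0.05} = -1.64, so s ≈ 0.47·0.53·(-1.64)²/(0.41−0.47)² = 187.2.
At s = 187.2: P(θ<0.41) ≈ 0.049. Adjusting to match 0.05 gives s ≈ 185.20.
So α = 0.47·185.20 ≈ 87.04, β = 0.53·185.20 ≈ 98.16.

α ≈ 87.04, β ≈ 98.16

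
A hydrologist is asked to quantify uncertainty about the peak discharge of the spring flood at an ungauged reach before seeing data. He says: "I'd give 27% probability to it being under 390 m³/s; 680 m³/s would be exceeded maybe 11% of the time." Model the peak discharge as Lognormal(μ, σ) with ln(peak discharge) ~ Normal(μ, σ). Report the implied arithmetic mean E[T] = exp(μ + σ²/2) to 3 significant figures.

E[T] ≈ 491 m³/s

If T ~ Lognormal(μ,σ) then ln T ~ Normal(μ,σ), so the p-quantile of ln T is μ + z_p·σ.
ln(390) = 5.966 and ln(680) = 6.522; z_{0.27} = -0.6128, z_{0.89} = 1.227.
σ = (6.522 − 5.966)/(1.227 − (-0.6128)) = 0.302.
μ = 5.966 − (-0.6128)·0.302 = 6.151.
E[T] = exp(μ + σ²/2) = exp(6.151 + 0.0457) = 491 m³/s.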